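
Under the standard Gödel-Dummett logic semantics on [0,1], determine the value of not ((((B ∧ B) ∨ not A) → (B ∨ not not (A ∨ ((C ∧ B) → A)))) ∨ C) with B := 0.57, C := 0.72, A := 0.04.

0.00

(B ∧ B) = min(0.57, 0.57) = 0.57
not A: Gödel ¬ of 0.04 = 0 (operand ≠ 0)
((B ∧ B) ∨ not A) = max(0.57, 0) = 0.57
(C ∧ B) = min(0.72, 0.57) = 0.57
((C ∧ B) → A): 0.57 > 0.04, so result = 0.04
(A ∨ ((C ∧ B) → A)) = max(0.04, 0.04) = 0.04
not (A ∨ ((C ∧ B) → A)): Gödel ¬ of 0.04 = 0 (operand ≠ 0)
not not (A ∨ ((C ∧ B) → A)): Gödel ¬ of 0 = 1 (operand is 0)
(B ∨ not not (A ∨ ((C ∧ B) → A))) = max(0.57, 1) = 1
(((B ∧ B) ∨ not A) → (B ∨ not not (A ∨ ((C ∧ B) → A)))): 0.57 ≤ 1, so result = 1
((((B ∧ B) ∨ not A) → (B ∨ not not (A ∨ ((C ∧ B) → A)))) ∨ C) = max(1, 0.72) = 1
not ((((B ∧ B) ∨ not A) → (B ∨ not not (A ∨ ((C ∧ B) → A)))) ∨ C): Gödel ¬ of 1 = 0 (operand ≠ 0)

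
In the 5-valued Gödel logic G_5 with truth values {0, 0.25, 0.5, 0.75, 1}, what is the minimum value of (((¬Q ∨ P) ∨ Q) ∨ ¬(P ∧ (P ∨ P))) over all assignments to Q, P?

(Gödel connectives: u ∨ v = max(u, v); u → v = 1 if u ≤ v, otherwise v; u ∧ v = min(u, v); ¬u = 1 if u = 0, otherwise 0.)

The minimum is attained at Q = 0.25, P = 0.25:
  ¬Q: Gödel ¬ of 0.25 = 0 (operand ≠ 0)
  (¬Q ∨ P) = max(0, 0.25) = 0.25
  ((¬Q ∨ P) ∨ Q) = max(0.25, 0.25) = 0.25
  (P ∨ P) = max(0.25, 0.25) = 0.25
  (P ∧ (P ∨ P)) = min(0.25, 0.25) = 0.25
  ¬(P ∧ (P ∨ P)): Gödel ¬ of 0.25 = 0 (operand ≠ 0)
  (((¬Q ∨ P) ∨ Q) ∨ ¬(P ∧ (P ∨ P))) = max(0.25, 0) = 0.25
Checking all 25 assignments confirms none give a value below 0.25.

0.25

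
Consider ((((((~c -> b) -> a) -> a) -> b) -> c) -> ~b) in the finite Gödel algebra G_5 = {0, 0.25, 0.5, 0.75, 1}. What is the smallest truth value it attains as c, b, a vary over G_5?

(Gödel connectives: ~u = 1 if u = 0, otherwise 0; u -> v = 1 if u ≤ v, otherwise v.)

The minimum is attained at c = 0.25, b = 0.25, a = 0:
  ~c: Gödel ¬ of 0.25 = 0 (operand ≠ 0)
  (~c -> b): 0 ≤ 0.25, so result = 1
  ((~c -> b) -> a): 1 > 0, so result = 0
  (((~c -> b) -> a) -> a): 0 ≤ 0, so result = 1
  ((((~c -> b) -> a) -> a) -> b): 1 > 0.25, so result = 0.25
  (((((~c -> b) -> a) -> a) -> b) -> c): 0.25 ≤ 0.25, so result = 1
  ~b: Gödel ¬ of 0.25 = 0 (operand ≠ 0)
  ((((((~c -> b) -> a) -> a) -> b) -> c) -> ~b): 1 > 0, so result = 0
Checking all 125 assignments confirms none give a value below 0.00.

0.00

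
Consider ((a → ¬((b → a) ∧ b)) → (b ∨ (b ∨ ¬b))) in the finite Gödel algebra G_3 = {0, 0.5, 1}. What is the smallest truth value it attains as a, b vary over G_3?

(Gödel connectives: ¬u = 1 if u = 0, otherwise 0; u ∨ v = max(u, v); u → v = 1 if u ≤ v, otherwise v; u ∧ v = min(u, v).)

The minimum is attained at a = 0, b = 0.5:
  (b → a): 0.5 > 0, so result = 0
  ((b → a) ∧ b) = min(0, 0.5) = 0
  ¬((b → a) ∧ b): Gödel ¬ of 0 = 1 (operand is 0)
  (a → ¬((b → a) ∧ b)): 0 ≤ 1, so result = 1
  ¬b: Gödel ¬ of 0.5 = 0 (operand ≠ 0)
  (b ∨ ¬b) = max(0.5, 0) = 0.5
  (b ∨ (b ∨ ¬b)) = max(0.5, 0.5) = 0.5
  ((a → ¬((b → a) ∧ b)) → (b ∨ (b ∨ ¬b))): 1 > 0.5, so result = 0.5
Checking all 9 assignments confirms none give a value below 0.50.

0.50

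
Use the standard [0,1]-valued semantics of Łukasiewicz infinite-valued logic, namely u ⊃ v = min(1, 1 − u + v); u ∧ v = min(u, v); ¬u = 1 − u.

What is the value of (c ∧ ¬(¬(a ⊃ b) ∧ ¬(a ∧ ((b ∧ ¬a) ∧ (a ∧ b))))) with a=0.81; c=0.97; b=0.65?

0.84

(a ⊃ b): min(1, 1 − 0.81 + 0.65) = 0.84
¬(a ⊃ b): Łukasiewicz ¬ gives 1 − 0.84 = 0.16
¬a: Łukasiewicz ¬ gives 1 − 0.81 = 0.19
(b ∧ ¬a) = min(0.65, 0.19) = 0.19
(a ∧ b) = min(0.81, 0.65) = 0.65
((b ∧ ¬a) ∧ (a ∧ b)) = min(0.19, 0.65) = 0.19
(a ∧ ((b ∧ ¬a) ∧ (a ∧ b))) = min(0.81, 0.19) = 0.19
¬(a ∧ ((b ∧ ¬a) ∧ (a ∧ b))): Łukasiewicz ¬ gives 1 − 0.19 = 0.81
(¬(a ⊃ b) ∧ ¬(a ∧ ((b ∧ ¬a) ∧ (a ∧ b)))) = min(0.16, 0.81) = 0.16
¬(¬(a ⊃ b) ∧ ¬(a ∧ ((b ∧ ¬a) ∧ (a ∧ b)))): Łukasiewicz ¬ gives 1 − 0.16 = 0.84
(c ∧ ¬(¬(a ⊃ b) ∧ ¬(a ∧ ((b ∧ ¬a) ∧ (a ∧ b))))) = min(0.97, 0.84) = 0.84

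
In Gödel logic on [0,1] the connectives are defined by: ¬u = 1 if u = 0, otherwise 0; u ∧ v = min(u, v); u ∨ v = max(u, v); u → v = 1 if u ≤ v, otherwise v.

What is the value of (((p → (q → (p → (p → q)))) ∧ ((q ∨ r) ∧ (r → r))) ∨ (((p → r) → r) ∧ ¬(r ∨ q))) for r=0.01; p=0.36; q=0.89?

(p → q): 0.36 ≤ 0.89, so result = 1
(p → (p → q)): 0.36 ≤ 1, so result = 1
(q → (p → (p → q))): 0.89 ≤ 1, so result = 1
(p → (q → (p → (p → q)))): 0.36 ≤ 1, so result = 1
(q ∨ r) = max(0.89, 0.01) = 0.89
(r → r): 0.01 ≤ 0.01, so result = 1
((q ∨ r) ∧ (r → r)) = min(0.89, 1) = 0.89
((p → (q → (p → (p → q)))) ∧ ((q ∨ r) ∧ (r → r))) = min(1, 0.89) = 0.89
(p → r): 0.36 > 0.01, so result = 0.01
((p → r) → r): 0.01 ≤ 0.01, so result = 1
(r ∨ q) = max(0.01, 0.89) = 0.89
¬(r ∨ q): Gödel ¬ of 0.89 = 0 (operand ≠ 0)
(((p → r) → r) ∧ ¬(r ∨ q)) = min(1, 0) = 0
(((p → (q → (p → (p → q)))) ∧ ((q ∨ r) ∧ (r → r))) ∨ (((p → r) → r) ∧ ¬(r ∨ q))) = max(0.89, 0) = 0.89

0.89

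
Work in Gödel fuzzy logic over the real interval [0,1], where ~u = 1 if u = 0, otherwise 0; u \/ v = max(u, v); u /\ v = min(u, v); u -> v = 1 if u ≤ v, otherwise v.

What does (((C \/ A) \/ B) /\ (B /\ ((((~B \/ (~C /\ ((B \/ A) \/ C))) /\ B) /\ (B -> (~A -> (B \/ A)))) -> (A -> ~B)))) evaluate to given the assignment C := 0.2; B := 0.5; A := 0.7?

0.50

(C \/ A) = max(0.2, 0.7) = 0.7
((C \/ A) \/ B) = max(0.7, 0.5) = 0.7
~B: Gödel ¬ of 0.5 = 0 (operand ≠ 0)
~C: Gödel ¬ of 0.2 = 0 (operand ≠ 0)
(B \/ A) = max(0.5, 0.7) = 0.7
((B \/ A) \/ C) = max(0.7, 0.2) = 0.7
(~C /\ ((B \/ A) \/ C)) = min(0, 0.7) = 0
(~B \/ (~C /\ ((B \/ A) \/ C))) = max(0, 0) = 0
((~B \/ (~C /\ ((B \/ A) \/ C))) /\ B) = min(0, 0.5) = 0
~A: Gödel ¬ of 0.7 = 0 (operand ≠ 0)
(B \/ A) = max(0.5, 0.7) = 0.7
(~A -> (B \/ A)): 0 ≤ 0.7, so result = 1
(B -> (~A -> (B \/ A))): 0.5 ≤ 1, so result = 1
(((~B \/ (~C /\ ((B \/ A) \/ C))) /\ B) /\ (B -> (~A -> (B \/ A)))) = min(0, 1) = 0
~B: Gödel ¬ of 0.5 = 0 (operand ≠ 0)
(A -> ~B): 0.7 > 0, so result = 0
((((~B \/ (~C /\ ((B \/ A) \/ C))) /\ B) /\ (B -> (~A -> (B \/ A)))) -> (A -> ~B)): 0 ≤ 0, so result = 1
(B /\ ((((~B \/ (~C /\ ((B \/ A) \/ C))) /\ B) /\ (B -> (~A -> (B \/ A)))) -> (A -> ~B))) = min(0.5, 1) = 0.5
(((C \/ A) \/ B) /\ (B /\ ((((~B \/ (~C /\ ((B \/ A) \/ C))) /\ B) /\ (B -> (~A -> (B \/ A)))) -> (A -> ~B)))) = min(0.7, 0.5) = 0.5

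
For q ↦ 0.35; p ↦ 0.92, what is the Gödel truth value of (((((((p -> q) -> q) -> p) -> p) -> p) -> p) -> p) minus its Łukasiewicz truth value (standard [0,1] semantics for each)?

-0.08

Gödel evaluation:
  (p -> q): 0.92 > 0.35, so result = 0.35
  ((p -> q) -> q): 0.35 ≤ 0.35, so result = 1
  (((p -> q) -> q) -> p): 1 > 0.92, so result = 0.92
  ((((p -> q) -> q) -> p) -> p): 0.92 ≤ 0.92, so result = 1
  (((((p -> q) -> q) -> p) -> p) -> p): 1 > 0.92, so result = 0.92
  ((((((p -> q) -> q) -> p) -> p) -> p) -> p): 0.92 ≤ 0.92, so result = 1
  (((((((p -> q) -> q) -> p) -> p) -> p) -> p) -> p): 1 > 0.92, so result = 0.92
  Gödel value = 0.92
Łukasiewicz evaluation:
  (p -> q): min(1, 1 − 0.92 + 0.35) = 0.43
  ((p -> q) -> q): min(1, 1 − 0.43 + 0.35) = 0.92
  (((p -> q) -> q) -> p): min(1, 1 − 0.92 + 0.92) = 1
  ((((p -> q) -> q) -> p) -> p): min(1, 1 − 1 + 0.92) = 0.92
  (((((p -> q) -> q) -> p) -> p) -> p): min(1, 1 − 0.92 + 0.92) = 1
  ((((((p -> q) -> q) -> p) -> p) -> p) -> p): min(1, 1 − 1 + 0.92) = 0.92
  (((((((p -> q) -> q) -> p) -> p) -> p) -> p) -> p): min(1, 1 − 0.92 + 0.92) = 1
  Łukasiewicz value = 1
Difference: 0.92 − 1 = -0.08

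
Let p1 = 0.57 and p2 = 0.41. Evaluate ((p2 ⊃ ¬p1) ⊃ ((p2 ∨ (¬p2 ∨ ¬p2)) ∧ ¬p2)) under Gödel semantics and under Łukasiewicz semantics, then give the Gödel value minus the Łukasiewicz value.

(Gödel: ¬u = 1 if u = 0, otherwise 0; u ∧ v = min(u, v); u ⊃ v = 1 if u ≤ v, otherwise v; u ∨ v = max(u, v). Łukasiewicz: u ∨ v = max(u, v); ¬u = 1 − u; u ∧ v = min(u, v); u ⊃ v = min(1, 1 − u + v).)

0.41

Gödel evaluation:
  ¬p1: Gödel ¬ of 0.57 = 0 (operand ≠ 0)
  (p2 ⊃ ¬p1): 0.41 > 0, so result = 0
  ¬p2: Gödel ¬ of 0.41 = 0 (operand ≠ 0)
  ¬p2: Gödel ¬ of 0.41 = 0 (operand ≠ 0)
  (¬p2 ∨ ¬p2) = max(0, 0) = 0
  (p2 ∨ (¬p2 ∨ ¬p2)) = max(0.41, 0) = 0.41
  ¬p2: Gödel ¬ of 0.41 = 0 (operand ≠ 0)
  ((p2 ∨ (¬p2 ∨ ¬p2)) ∧ ¬p2) = min(0.41, 0) = 0
  ((p2 ⊃ ¬p1) ⊃ ((p2 ∨ (¬p2 ∨ ¬p2)) ∧ ¬p2)): 0 ≤ 0, so result = 1
  Gödel value = 1
Łukasiewicz evaluation:
  ¬p1: Łukasiewicz ¬ gives 1 − 0.57 = 0.43
  (p2 ⊃ ¬p1): min(1, 1 − 0.41 + 0.43) = 1
  ¬p2: Łukasiewicz ¬ gives 1 − 0.41 = 0.59
  ¬p2: Łukasiewicz ¬ gives 1 − 0.41 = 0.59
  (¬p2 ∨ ¬p2) = max(0.59, 0.59) = 0.59
  (p2 ∨ (¬p2 ∨ ¬p2)) = max(0.41, 0.59) = 0.59
  ¬p2: Łukasiewicz ¬ gives 1 − 0.41 = 0.59
  ((p2 ∨ (¬p2 ∨ ¬p2)) ∧ ¬p2) = min(0.59, 0.59) = 0.59
  ((p2 ⊃ ¬p1) ⊃ ((p2 ∨ (¬p2 ∨ ¬p2)) ∧ ¬p2)): min(1, 1 − 1 + 0.59) = 0.59
  Łukasiewicz value = 0.59
Difference: 1 − 0.59 = 0.41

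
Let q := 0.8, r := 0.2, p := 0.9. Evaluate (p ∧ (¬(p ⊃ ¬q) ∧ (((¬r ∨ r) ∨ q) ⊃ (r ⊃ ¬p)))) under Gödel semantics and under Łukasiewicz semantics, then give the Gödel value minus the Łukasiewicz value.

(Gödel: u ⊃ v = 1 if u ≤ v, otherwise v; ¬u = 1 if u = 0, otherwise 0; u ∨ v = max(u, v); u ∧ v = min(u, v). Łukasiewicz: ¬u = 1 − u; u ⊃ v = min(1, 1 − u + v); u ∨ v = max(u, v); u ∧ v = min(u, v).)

-0.70

Gödel evaluation:
  ¬q: Gödel ¬ of 0.8 = 0 (operand ≠ 0)
  (p ⊃ ¬q): 0.9 > 0, so result = 0
  ¬(p ⊃ ¬q): Gödel ¬ of 0 = 1 (operand is 0)
  ¬r: Gödel ¬ of 0.2 = 0 (operand ≠ 0)
  (¬r ∨ r) = max(0, 0.2) = 0.2
  ((¬r ∨ r) ∨ q) = max(0.2, 0.8) = 0.8
  ¬p: Gödel ¬ of 0.9 = 0 (operand ≠ 0)
  (r ⊃ ¬p): 0.2 > 0, so result = 0
  (((¬r ∨ r) ∨ q) ⊃ (r ⊃ ¬p)): 0.8 > 0, so result = 0
  (¬(p ⊃ ¬q) ∧ (((¬r ∨ r) ∨ q) ⊃ (r ⊃ ¬p))) = min(1, 0) = 0
  (p ∧ (¬(p ⊃ ¬q) ∧ (((¬r ∨ r) ∨ q) ⊃ (r ⊃ ¬p)))) = min(0.9, 0) = 0
  Gödel value = 0
Łukasiewicz evaluation:
  ¬q: Łukasiewicz ¬ gives 1 − 0.8 = 0.2
  (p ⊃ ¬q): min(1, 1 − 0.9 + 0.2) = 0.3
  ¬(p ⊃ ¬q): Łukasiewicz ¬ gives 1 − 0.3 = 0.7
  ¬r: Łukasiewicz ¬ gives 1 − 0.2 = 0.8
  (¬r ∨ r) = max(0.8, 0.2) = 0.8
  ((¬r ∨ r) ∨ q) = max(0.8, 0.8) = 0.8
  ¬p: Łukasiewicz ¬ gives 1 − 0.9 = 0.1
  (r ⊃ ¬p): min(1, 1 − 0.2 + 0.1) = 0.9
  (((¬r ∨ r) ∨ q) ⊃ (r ⊃ ¬p)): min(1, 1 − 0.8 + 0.9) = 1
  (¬(p ⊃ ¬q) ∧ (((¬r ∨ r) ∨ q) ⊃ (r ⊃ ¬p))) = min(0.7, 1) = 0.7
  (p ∧ (¬(p ⊃ ¬q) ∧ (((¬r ∨ r) ∨ q) ⊃ (r ⊃ ¬p)))) = min(0.9, 0.7) = 0.7
  Łukasiewicz value = 0.7
Difference: 0 − 0.7 = -0.70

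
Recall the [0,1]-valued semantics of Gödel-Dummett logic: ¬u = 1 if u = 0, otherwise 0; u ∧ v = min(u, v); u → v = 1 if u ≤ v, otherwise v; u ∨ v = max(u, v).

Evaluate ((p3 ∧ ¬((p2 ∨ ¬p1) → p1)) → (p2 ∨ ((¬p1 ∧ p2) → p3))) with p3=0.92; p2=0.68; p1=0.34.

1.00

¬p1: Gödel ¬ of 0.34 = 0 (operand ≠ 0)
(p2 ∨ ¬p1) = max(0.68, 0) = 0.68
((p2 ∨ ¬p1) → p1): 0.68 > 0.34, so result = 0.34
¬((p2 ∨ ¬p1) → p1): Gödel ¬ of 0.34 = 0 (operand ≠ 0)
(p3 ∧ ¬((p2 ∨ ¬p1) → p1)) = min(0.92, 0) = 0
¬p1: Gödel ¬ of 0.34 = 0 (operand ≠ 0)
(¬p1 ∧ p2) = min(0, 0.68) = 0
((¬p1 ∧ p2) → p3): 0 ≤ 0.92, so result = 1
(p2 ∨ ((¬p1 ∧ p2) → p3)) = max(0.68, 1) = 1
((p3 ∧ ¬((p2 ∨ ¬p1) → p1)) → (p2 ∨ ((¬p1 ∧ p2) → p3))): 0 ≤ 1, so result = 1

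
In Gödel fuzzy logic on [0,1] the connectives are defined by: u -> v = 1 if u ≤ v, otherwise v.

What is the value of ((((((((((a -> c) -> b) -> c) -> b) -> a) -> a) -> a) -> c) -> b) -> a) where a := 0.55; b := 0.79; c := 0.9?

0.55

(a -> c): 0.55 ≤ 0.9, so result = 1
((a -> c) -> b): 1 > 0.79, so result = 0.79
(((a -> c) -> b) -> c): 0.79 ≤ 0.9, so result = 1
((((a -> c) -> b) -> c) -> b): 1 > 0.79, so result = 0.79
(((((a -> c) -> b) -> c) -> b) -> a): 0.79 > 0.55, so result = 0.55
((((((a -> c) -> b) -> c) -> b) -> a) -> a): 0.55 ≤ 0.55, so result = 1
(((((((a -> c) -> b) -> c) -> b) -> a) -> a) -> a): 1 > 0.55, so result = 0.55
((((((((a -> c) -> b) -> c) -> b) -> a) -> a) -> a) -> c): 0.55 ≤ 0.9, so result = 1
(((((((((a -> c) -> b) -> c) -> b) -> a) -> a) -> a) -> c) -> b): 1 > 0.79, so result = 0.79
((((((((((a -> c) -> b) -> c) -> b) -> a) -> a) -> a) -> c) -> b) -> a): 0.79 > 0.55, so result = 0.55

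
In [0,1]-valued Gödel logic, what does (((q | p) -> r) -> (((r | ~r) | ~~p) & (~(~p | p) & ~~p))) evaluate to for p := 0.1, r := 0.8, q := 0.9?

0.00

(q | p) = max(0.9, 0.1) = 0.9
((q | p) -> r): 0.9 > 0.8, so result = 0.8
~r: Gödel ¬ of 0.8 = 0 (operand ≠ 0)
(r | ~r) = max(0.8, 0) = 0.8
~p: Gödel ¬ of 0.1 = 0 (operand ≠ 0)
~~p: Gödel ¬ of 0 = 1 (operand is 0)
((r | ~r) | ~~p) = max(0.8, 1) = 1
~p: Gödel ¬ of 0.1 = 0 (operand ≠ 0)
(~p | p) = max(0, 0.1) = 0.1
~(~p | p): Gödel ¬ of 0.1 = 0 (operand ≠ 0)
~p: Gödel ¬ of 0.1 = 0 (operand ≠ 0)
~~p: Gödel ¬ of 0 = 1 (operand is 0)
(~(~p | p) & ~~p) = min(0, 1) = 0
(((r | ~r) | ~~p) & (~(~p | p) & ~~p)) = min(1, 0) = 0
(((q | p) -> r) -> (((r | ~r) | ~~p) & (~(~p | p) & ~~p))): 0.8 > 0, so result = 0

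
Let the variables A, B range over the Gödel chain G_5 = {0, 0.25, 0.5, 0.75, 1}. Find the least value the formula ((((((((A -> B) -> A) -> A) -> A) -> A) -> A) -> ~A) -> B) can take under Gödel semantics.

0.00

The minimum is attained at A = 0, B = 0:
  (A -> B): 0 ≤ 0, so result = 1
  ((A -> B) -> A): 1 > 0, so result = 0
  (((A -> B) -> A) -> A): 0 ≤ 0, so result = 1
  ((((A -> B) -> A) -> A) -> A): 1 > 0, so result = 0
  (((((A -> B) -> A) -> A) -> A) -> A): 0 ≤ 0, so result = 1
  ((((((A -> B) -> A) -> A) -> A) -> A) -> A): 1 > 0, so result = 0
  ~A: Gödel ¬ of 0 = 1 (operand is 0)
  (((((((A -> B) -> A) -> A) -> A) -> A) -> A) -> ~A): 0 ≤ 1, so result = 1
  ((((((((A -> B) -> A) -> A) -> A) -> A) -> A) -> ~A) -> B): 1 > 0, so result = 0
Checking all 25 assignments confirms none give a value below 0.00.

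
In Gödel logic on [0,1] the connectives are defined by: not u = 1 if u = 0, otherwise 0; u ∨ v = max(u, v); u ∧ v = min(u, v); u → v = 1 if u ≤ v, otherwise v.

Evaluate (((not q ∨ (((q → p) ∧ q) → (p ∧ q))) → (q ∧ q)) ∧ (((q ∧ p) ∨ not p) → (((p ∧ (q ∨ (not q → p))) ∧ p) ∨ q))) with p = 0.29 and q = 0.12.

not q: Gödel ¬ of 0.12 = 0 (operand ≠ 0)
(q → p): 0.12 ≤ 0.29, so result = 1
((q → p) ∧ q) = min(1, 0.12) = 0.12
(p ∧ q) = min(0.29, 0.12) = 0.12
(((q → p) ∧ q) → (p ∧ q)): 0.12 ≤ 0.12, so result = 1
(not q ∨ (((q → p) ∧ q) → (p ∧ q))) = max(0, 1) = 1
(q ∧ q) = min(0.12, 0.12) = 0.12
((not q ∨ (((q → p) ∧ q) → (p ∧ q))) → (q ∧ q)): 1 > 0.12, so result = 0.12
(q ∧ p) = min(0.12, 0.29) = 0.12
not p: Gödel ¬ of 0.29 = 0 (operand ≠ 0)
((q ∧ p) ∨ not p) = max(0.12, 0) = 0.12
not q: Gödel ¬ of 0.12 = 0 (operand ≠ 0)
(not q → p): 0 ≤ 0.29, so result = 1
(q ∨ (not q → p)) = max(0.12, 1) = 1
(p ∧ (q ∨ (not q → p))) = min(0.29, 1) = 0.29
((p ∧ (q ∨ (not q → p))) ∧ p) = min(0.29, 0.29) = 0.29
(((p ∧ (q ∨ (not q → p))) ∧ p) ∨ q) = max(0.29, 0.12) = 0.29
(((q ∧ p) ∨ not p) → (((p ∧ (q ∨ (not q → p))) ∧ p) ∨ q)): 0.12 ≤ 0.29, so result = 1
(((not q ∨ (((q → p) ∧ q) → (p ∧ q))) → (q ∧ q)) ∧ (((q ∧ p) ∨ not p) → (((p ∧ (q ∨ (not q → p))) ∧ p) ∨ q))) = min(0.12, 1) = 0.12

0.12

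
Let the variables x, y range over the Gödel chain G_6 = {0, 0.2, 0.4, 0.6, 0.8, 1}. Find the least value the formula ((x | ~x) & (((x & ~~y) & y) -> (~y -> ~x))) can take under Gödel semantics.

0.20

The minimum is attained at x = 0.2, y = 0:
  ~x: Gödel ¬ of 0.2 = 0 (operand ≠ 0)
  (x | ~x) = max(0.2, 0) = 0.2
  ~y: Gödel ¬ of 0 = 1 (operand is 0)
  ~~y: Gödel ¬ of 1 = 0 (operand ≠ 0)
  (x & ~~y) = min(0.2, 0) = 0
  ((x & ~~y) & y) = min(0, 0) = 0
  ~y: Gödel ¬ of 0 = 1 (operand is 0)
  ~x: Gödel ¬ of 0.2 = 0 (operand ≠ 0)
  (~y -> ~x): 1 > 0, so result = 0
  (((x & ~~y) & y) -> (~y -> ~x)): 0 ≤ 0, so result = 1
  ((x | ~x) & (((x & ~~y) & y) -> (~y -> ~x))) = min(0.2, 1) = 0.2
Checking all 36 assignments confirms none give a value below 0.20.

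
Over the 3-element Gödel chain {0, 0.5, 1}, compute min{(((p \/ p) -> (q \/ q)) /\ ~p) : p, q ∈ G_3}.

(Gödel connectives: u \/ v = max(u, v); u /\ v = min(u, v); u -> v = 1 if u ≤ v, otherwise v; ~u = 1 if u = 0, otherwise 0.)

The minimum is attained at p = 0.5, q = 0:
  (p \/ p) = max(0.5, 0.5) = 0.5
  (q \/ q) = max(0, 0) = 0
  ((p \/ p) -> (q \/ q)): 0.5 > 0, so result = 0
  ~p: Gödel ¬ of 0.5 = 0 (operand ≠ 0)
  (((p \/ p) -> (q \/ q)) /\ ~p) = min(0, 0) = 0
Checking all 9 assignments confirms none give a value below 0.00.

0.00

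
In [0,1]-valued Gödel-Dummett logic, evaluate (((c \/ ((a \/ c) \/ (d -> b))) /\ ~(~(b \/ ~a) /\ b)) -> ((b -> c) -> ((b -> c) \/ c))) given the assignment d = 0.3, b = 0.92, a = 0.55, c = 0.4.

(a \/ c) = max(0.55, 0.4) = 0.55
(d -> b): 0.3 ≤ 0.92, so result = 1
((a \/ c) \/ (d -> b)) = max(0.55, 1) = 1
(c \/ ((a \/ c) \/ (d -> b))) = max(0.4, 1) = 1
~a: Gödel ¬ of 0.55 = 0 (operand ≠ 0)
(b \/ ~a) = max(0.92, 0) = 0.92
~(b \/ ~a): Gödel ¬ of 0.92 = 0 (operand ≠ 0)
(~(b \/ ~a) /\ b) = min(0, 0.92) = 0
~(~(b \/ ~a) /\ b): Gödel ¬ of 0 = 1 (operand is 0)
((c \/ ((a \/ c) \/ (d -> b))) /\ ~(~(b \/ ~a) /\ b)) = min(1, 1) = 1
(b -> c): 0.92 > 0.4, so result = 0.4
(b -> c): 0.92 > 0.4, so result = 0.4
((b -> c) \/ c) = max(0.4, 0.4) = 0.4
((b -> c) -> ((b -> c) \/ c)): 0.4 ≤ 0.4, so result = 1
(((c \/ ((a \/ c) \/ (d -> b))) /\ ~(~(b \/ ~a) /\ b)) -> ((b -> c) -> ((b -> c) \/ c))): 1 ≤ 1, so result = 1

1.00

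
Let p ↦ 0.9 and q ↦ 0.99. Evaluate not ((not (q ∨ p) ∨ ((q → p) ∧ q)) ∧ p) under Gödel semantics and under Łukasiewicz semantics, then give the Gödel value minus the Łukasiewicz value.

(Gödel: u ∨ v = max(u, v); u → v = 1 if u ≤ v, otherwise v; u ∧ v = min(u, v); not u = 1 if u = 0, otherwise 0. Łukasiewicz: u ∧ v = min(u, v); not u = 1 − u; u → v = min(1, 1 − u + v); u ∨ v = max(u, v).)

Gödel evaluation:
  (q ∨ p) = max(0.99, 0.9) = 0.99
  not (q ∨ p): Gödel ¬ of 0.99 = 0 (operand ≠ 0)
  (q → p): 0.99 > 0.9, so result = 0.9
  ((q → p) ∧ q) = min(0.9, 0.99) = 0.9
  (not (q ∨ p) ∨ ((q → p) ∧ q)) = max(0, 0.9) = 0.9
  ((not (q ∨ p) ∨ ((q → p) ∧ q)) ∧ p) = min(0.9, 0.9) = 0.9
  not ((not (q ∨ p) ∨ ((q → p) ∧ q)) ∧ p): Gödel ¬ of 0.9 = 0 (operand ≠ 0)
  Gödel value = 0
Łukasiewicz evaluation:
  (q ∨ p) = max(0.99, 0.9) = 0.99
  not (q ∨ p): Łukasiewicz ¬ gives 1 − 0.99 = 0.01
  (q → p): min(1, 1 − 0.99 + 0.9) = 0.91
  ((q → p) ∧ q) = min(0.91, 0.99) = 0.91
  (not (q ∨ p) ∨ ((q → p) ∧ q)) = max(0.01, 0.91) = 0.91
  ((not (q ∨ p) ∨ ((q → p) ∧ q)) ∧ p) = min(0.91, 0.9) = 0.9
  not ((not (q ∨ p) ∨ ((q → p) ∧ q)) ∧ p): Łukasiewicz ¬ gives 1 − 0.9 = 0.1
  Łukasiewicz value = 0.1
Difference: 0 − 0.1 = -0.10

-0.10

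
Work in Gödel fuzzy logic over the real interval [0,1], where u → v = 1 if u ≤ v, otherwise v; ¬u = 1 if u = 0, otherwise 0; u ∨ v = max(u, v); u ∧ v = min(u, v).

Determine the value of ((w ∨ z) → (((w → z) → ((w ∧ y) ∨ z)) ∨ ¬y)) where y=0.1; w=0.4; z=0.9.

1.00

(w ∨ z) = max(0.4, 0.9) = 0.9
(w → z): 0.4 ≤ 0.9, so result = 1
(w ∧ y) = min(0.4, 0.1) = 0.1
((w ∧ y) ∨ z) = max(0.1, 0.9) = 0.9
((w → z) → ((w ∧ y) ∨ z)): 1 > 0.9, so result = 0.9
¬y: Gödel ¬ of 0.1 = 0 (operand ≠ 0)
(((w → z) → ((w ∧ y) ∨ z)) ∨ ¬y) = max(0.9, 0) = 0.9
((w ∨ z) → (((w → z) → ((w ∧ y) ∨ z)) ∨ ¬y)): 0.9 ≤ 0.9, so result = 1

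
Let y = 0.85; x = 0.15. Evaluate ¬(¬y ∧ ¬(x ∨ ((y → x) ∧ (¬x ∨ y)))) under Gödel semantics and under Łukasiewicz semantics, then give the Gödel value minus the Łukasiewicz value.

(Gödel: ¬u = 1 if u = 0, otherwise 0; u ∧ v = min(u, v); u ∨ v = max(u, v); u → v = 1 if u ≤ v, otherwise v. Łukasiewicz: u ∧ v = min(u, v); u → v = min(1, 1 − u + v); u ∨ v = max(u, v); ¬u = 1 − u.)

Gödel evaluation:
  ¬y: Gödel ¬ of 0.85 = 0 (operand ≠ 0)
  (y → x): 0.85 > 0.15, so result = 0.15
  ¬x: Gödel ¬ of 0.15 = 0 (operand ≠ 0)
  (¬x ∨ y) = max(0, 0.85) = 0.85
  ((y → x) ∧ (¬x ∨ y)) = min(0.15, 0.85) = 0.15
  (x ∨ ((y → x) ∧ (¬x ∨ y))) = max(0.15, 0.15) = 0.15
  ¬(x ∨ ((y → x) ∧ (¬x ∨ y))): Gödel ¬ of 0.15 = 0 (operand ≠ 0)
  (¬y ∧ ¬(x ∨ ((y → x) ∧ (¬x ∨ y)))) = min(0, 0) = 0
  ¬(¬y ∧ ¬(x ∨ ((y → x) ∧ (¬x ∨ y)))): Gödel ¬ of 0 = 1 (operand is 0)
  Gödel value = 1
Łukasiewicz evaluation:
  ¬y: Łukasiewicz ¬ gives 1 − 0.85 = 0.15
  (y → x): min(1, 1 − 0.85 + 0.15) = 0.3
  ¬x: Łukasiewicz ¬ gives 1 − 0.15 = 0.85
  (¬x ∨ y) = max(0.85, 0.85) = 0.85
  ((y → x) ∧ (¬x ∨ y)) = min(0.3, 0.85) = 0.3
  (x ∨ ((y → x) ∧ (¬x ∨ y))) = max(0.15, 0.3) = 0.3
  ¬(x ∨ ((y → x) ∧ (¬x ∨ y))): Łukasiewicz ¬ gives 1 − 0.3 = 0.7
  (¬y ∧ ¬(x ∨ ((y → x) ∧ (¬x ∨ y)))) = min(0.15, 0.7) = 0.15
  ¬(¬y ∧ ¬(x ∨ ((y → x) ∧ (¬x ∨ y)))): Łukasiewicz ¬ gives 1 − 0.15 = 0.85
  Łukasiewicz value = 0.85
Difference: 1 − 0.85 = 0.15

0.15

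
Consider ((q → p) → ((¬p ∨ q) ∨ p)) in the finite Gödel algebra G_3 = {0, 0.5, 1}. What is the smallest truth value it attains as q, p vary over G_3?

The minimum is attained at q = 0, p = 0.5:
  (q → p): 0 ≤ 0.5, so result = 1
  ¬p: Gödel ¬ of 0.5 = 0 (operand ≠ 0)
  (¬p ∨ q) = max(0, 0) = 0
  ((¬p ∨ q) ∨ p) = max(0, 0.5) = 0.5
  ((q → p) → ((¬p ∨ q) ∨ p)): 1 > 0.5, so result = 0.5
Checking all 9 assignments confirms none give a value below 0.50.

0.50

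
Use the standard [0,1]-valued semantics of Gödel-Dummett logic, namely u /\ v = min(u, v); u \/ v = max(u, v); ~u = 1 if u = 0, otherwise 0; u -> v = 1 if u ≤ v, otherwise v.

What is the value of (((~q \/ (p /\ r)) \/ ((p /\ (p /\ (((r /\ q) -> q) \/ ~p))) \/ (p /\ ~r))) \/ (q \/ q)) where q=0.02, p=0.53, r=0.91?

0.53

~q: Gödel ¬ of 0.02 = 0 (operand ≠ 0)
(p /\ r) = min(0.53, 0.91) = 0.53
(~q \/ (p /\ r)) = max(0, 0.53) = 0.53
(r /\ q) = min(0.91, 0.02) = 0.02
((r /\ q) -> q): 0.02 ≤ 0.02, so result = 1
~p: Gödel ¬ of 0.53 = 0 (operand ≠ 0)
(((r /\ q) -> q) \/ ~p) = max(1, 0) = 1
(p /\ (((r /\ q) -> q) \/ ~p)) = min(0.53, 1) = 0.53
(p /\ (p /\ (((r /\ q) -> q) \/ ~p))) = min(0.53, 0.53) = 0.53
~r: Gödel ¬ of 0.91 = 0 (operand ≠ 0)
(p /\ ~r) = min(0.53, 0) = 0
((p /\ (p /\ (((r /\ q) -> q) \/ ~p))) \/ (p /\ ~r)) = max(0.53, 0) = 0.53
((~q \/ (p /\ r)) \/ ((p /\ (p /\ (((r /\ q) -> q) \/ ~p))) \/ (p /\ ~r))) = max(0.53, 0.53) = 0.53
(q \/ q) = max(0.02, 0.02) = 0.02
(((~q \/ (p /\ r)) \/ ((p /\ (p /\ (((r /\ q) -> q) \/ ~p))) \/ (p /\ ~r))) \/ (q \/ q)) = max(0.53, 0.02) = 0.53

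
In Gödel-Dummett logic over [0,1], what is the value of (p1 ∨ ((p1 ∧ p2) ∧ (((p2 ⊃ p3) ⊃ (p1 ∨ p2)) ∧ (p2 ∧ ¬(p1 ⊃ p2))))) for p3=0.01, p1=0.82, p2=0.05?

0.82

(p1 ∧ p2) = min(0.82, 0.05) = 0.05
(p2 ⊃ p3): 0.05 > 0.01, so result = 0.01
(p1 ∨ p2) = max(0.82, 0.05) = 0.82
((p2 ⊃ p3) ⊃ (p1 ∨ p2)): 0.01 ≤ 0.82, so result = 1
(p1 ⊃ p2): 0.82 > 0.05, so result = 0.05
¬(p1 ⊃ p2): Gödel ¬ of 0.05 = 0 (operand ≠ 0)
(p2 ∧ ¬(p1 ⊃ p2)) = min(0.05, 0) = 0
(((p2 ⊃ p3) ⊃ (p1 ∨ p2)) ∧ (p2 ∧ ¬(p1 ⊃ p2))) = min(1, 0) = 0
((p1 ∧ p2) ∧ (((p2 ⊃ p3) ⊃ (p1 ∨ p2)) ∧ (p2 ∧ ¬(p1 ⊃ p2)))) = min(0.05, 0) = 0
(p1 ∨ ((p1 ∧ p2) ∧ (((p2 ⊃ p3) ⊃ (p1 ∨ p2)) ∧ (p2 ∧ ¬(p1 ⊃ p2))))) = max(0.82, 0) = 0.82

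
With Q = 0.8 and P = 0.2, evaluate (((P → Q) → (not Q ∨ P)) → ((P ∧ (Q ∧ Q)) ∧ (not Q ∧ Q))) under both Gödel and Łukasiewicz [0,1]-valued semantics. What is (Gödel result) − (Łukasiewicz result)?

-1.00

Gödel evaluation:
  (P → Q): 0.2 ≤ 0.8, so result = 1
  not Q: Gödel ¬ of 0.8 = 0 (operand ≠ 0)
  (not Q ∨ P) = max(0, 0.2) = 0.2
  ((P → Q) → (not Q ∨ P)): 1 > 0.2, so result = 0.2
  (Q ∧ Q) = min(0.8, 0.8) = 0.8
  (P ∧ (Q ∧ Q)) = min(0.2, 0.8) = 0.2
  not Q: Gödel ¬ of 0.8 = 0 (operand ≠ 0)
  (not Q ∧ Q) = min(0, 0.8) = 0
  ((P ∧ (Q ∧ Q)) ∧ (not Q ∧ Q)) = min(0.2, 0) = 0
  (((P → Q) → (not Q ∨ P)) → ((P ∧ (Q ∧ Q)) ∧ (not Q ∧ Q))): 0.2 > 0, so result = 0
  Gödel value = 0
Łukasiewicz evaluation:
  (P → Q): min(1, 1 − 0.2 + 0.8) = 1
  not Q: Łukasiewicz ¬ gives 1 − 0.8 = 0.2
  (not Q ∨ P) = max(0.2, 0.2) = 0.2
  ((P → Q) → (not Q ∨ P)): min(1, 1 − 1 + 0.2) = 0.2
  (Q ∧ Q) = min(0.8, 0.8) = 0.8
  (P ∧ (Q ∧ Q)) = min(0.2, 0.8) = 0.2
  not Q: Łukasiewicz ¬ gives 1 − 0.8 = 0.2
  (not Q ∧ Q) = min(0.2, 0.8) = 0.2
  ((P ∧ (Q ∧ Q)) ∧ (not Q ∧ Q)) = min(0.2, 0.2) = 0.2
  (((P → Q) → (not Q ∨ P)) → ((P ∧ (Q ∧ Q)) ∧ (not Q ∧ Q))): min(1, 1 − 0.2 + 0.2) = 1
  Łukasiewicz value = 1
Difference: 0 − 1 = -1.00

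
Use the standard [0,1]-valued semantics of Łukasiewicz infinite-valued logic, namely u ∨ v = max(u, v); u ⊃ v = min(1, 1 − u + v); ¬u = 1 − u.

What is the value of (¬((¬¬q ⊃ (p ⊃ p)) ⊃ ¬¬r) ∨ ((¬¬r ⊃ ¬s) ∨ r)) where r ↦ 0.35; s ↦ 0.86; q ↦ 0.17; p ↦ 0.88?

0.79

¬q: Łukasiewicz ¬ gives 1 − 0.17 = 0.83
¬¬q: Łukasiewicz ¬ gives 1 − 0.83 = 0.17
(p ⊃ p): min(1, 1 − 0.88 + 0.88) = 1
(¬¬q ⊃ (p ⊃ p)): min(1, 1 − 0.17 + 1) = 1
¬r: Łukasiewicz ¬ gives 1 − 0.35 = 0.65
¬¬r: Łukasiewicz ¬ gives 1 − 0.65 = 0.35
((¬¬q ⊃ (p ⊃ p)) ⊃ ¬¬r): min(1, 1 − 1 + 0.35) = 0.35
¬((¬¬q ⊃ (p ⊃ p)) ⊃ ¬¬r): Łukasiewicz ¬ gives 1 − 0.35 = 0.65
¬r: Łukasiewicz ¬ gives 1 − 0.35 = 0.65
¬¬r: Łukasiewicz ¬ gives 1 − 0.65 = 0.35
¬s: Łukasiewicz ¬ gives 1 − 0.86 = 0.14
(¬¬r ⊃ ¬s): min(1, 1 − 0.35 + 0.14) = 0.79
((¬¬r ⊃ ¬s) ∨ r) = max(0.79, 0.35) = 0.79
(¬((¬¬q ⊃ (p ⊃ p)) ⊃ ¬¬r) ∨ ((¬¬r ⊃ ¬s) ∨ r)) = max(0.65, 0.79) = 0.79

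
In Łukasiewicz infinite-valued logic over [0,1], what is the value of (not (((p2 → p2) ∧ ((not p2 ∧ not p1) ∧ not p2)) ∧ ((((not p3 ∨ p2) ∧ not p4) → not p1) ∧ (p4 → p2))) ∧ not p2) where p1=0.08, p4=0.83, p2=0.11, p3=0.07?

0.72

(p2 → p2): min(1, 1 − 0.11 + 0.11) = 1
not p2: Łukasiewicz ¬ gives 1 − 0.11 = 0.89
not p1: Łukasiewicz ¬ gives 1 − 0.08 = 0.92
(not p2 ∧ not p1) = min(0.89, 0.92) = 0.89
not p2: Łukasiewicz ¬ gives 1 − 0.11 = 0.89
((not p2 ∧ not p1) ∧ not p2) = min(0.89, 0.89) = 0.89
((p2 → p2) ∧ ((not p2 ∧ not p1) ∧ not p2)) = min(1, 0.89) = 0.89
not p3: Łukasiewicz ¬ gives 1 − 0.07 = 0.93
(not p3 ∨ p2) = max(0.93, 0.11) = 0.93
not p4: Łukasiewicz ¬ gives 1 − 0.83 = 0.17
((not p3 ∨ p2) ∧ not p4) = min(0.93, 0.17) = 0.17
not p1: Łukasiewicz ¬ gives 1 − 0.08 = 0.92
(((not p3 ∨ p2) ∧ not p4) → not p1): min(1, 1 − 0.17 + 0.92) = 1
(p4 → p2): min(1, 1 − 0.83 + 0.11) = 0.28
((((not p3 ∨ p2) ∧ not p4) → not p1) ∧ (p4 → p2)) = min(1, 0.28) = 0.28
(((p2 → p2) ∧ ((not p2 ∧ not p1) ∧ not p2)) ∧ ((((not p3 ∨ p2) ∧ not p4) → not p1) ∧ (p4 → p2))) = min(0.89, 0.28) = 0.28
not (((p2 → p2) ∧ ((not p2 ∧ not p1) ∧ not p2)) ∧ ((((not p3 ∨ p2) ∧ not p4) → not p1) ∧ (p4 → p2))): Łukasiewicz ¬ gives 1 − 0.28 = 0.72
not p2: Łukasiewicz ¬ gives 1 − 0.11 = 0.89
(not (((p2 → p2) ∧ ((not p2 ∧ not p1) ∧ not p2)) ∧ ((((not p3 ∨ p2) ∧ not p4) → not p1) ∧ (p4 → p2))) ∧ not p2) = min(0.72, 0.89) = 0.72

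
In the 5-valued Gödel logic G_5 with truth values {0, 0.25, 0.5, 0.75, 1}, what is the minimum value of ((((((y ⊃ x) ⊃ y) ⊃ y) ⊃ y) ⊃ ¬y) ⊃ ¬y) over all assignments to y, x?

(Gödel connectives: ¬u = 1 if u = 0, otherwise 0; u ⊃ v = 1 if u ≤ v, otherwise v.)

Every assignment gives 1. For instance at y = 0, x = 0:
  (y ⊃ x): 0 ≤ 0, so result = 1
  ((y ⊃ x) ⊃ y): 1 > 0, so result = 0
  (((y ⊃ x) ⊃ y) ⊃ y): 0 ≤ 0, so result = 1
  ((((y ⊃ x) ⊃ y) ⊃ y) ⊃ y): 1 > 0, so result = 0
  ¬y: Gödel ¬ of 0 = 1 (operand is 0)
  (((((y ⊃ x) ⊃ y) ⊃ y) ⊃ y) ⊃ ¬y): 0 ≤ 1, so result = 1
  ¬y: Gödel ¬ of 0 = 1 (operand is 0)
  ((((((y ⊃ x) ⊃ y) ⊃ y) ⊃ y) ⊃ ¬y) ⊃ ¬y): 1 ≤ 1, so result = 1
All 25 assignments give value 1 — the formula is a G_5-tautology.

1.00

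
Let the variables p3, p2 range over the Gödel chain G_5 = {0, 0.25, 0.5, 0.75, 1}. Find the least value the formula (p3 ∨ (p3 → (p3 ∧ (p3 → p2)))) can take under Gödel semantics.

0.25

The minimum is attained at p3 = 0.25, p2 = 0:
  (p3 → p2): 0.25 > 0, so result = 0
  (p3 ∧ (p3 → p2)) = min(0.25, 0) = 0
  (p3 → (p3 ∧ (p3 → p2))): 0.25 > 0, so result = 0
  (p3 ∨ (p3 → (p3 ∧ (p3 → p2)))) = max(0.25, 0) = 0.25
Checking all 25 assignments confirms none give a value below 0.25.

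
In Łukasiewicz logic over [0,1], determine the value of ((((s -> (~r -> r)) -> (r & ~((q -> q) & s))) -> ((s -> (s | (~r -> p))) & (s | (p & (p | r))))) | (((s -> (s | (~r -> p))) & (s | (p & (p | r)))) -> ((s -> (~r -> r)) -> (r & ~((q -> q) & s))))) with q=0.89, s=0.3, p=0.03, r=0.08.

~r: Łukasiewicz ¬ gives 1 − 0.08 = 0.92
(~r -> r): min(1, 1 − 0.92 + 0.08) = 0.16
(s -> (~r -> r)): min(1, 1 − 0.3 + 0.16) = 0.86
(q -> q): min(1, 1 − 0.89 + 0.89) = 1
((q -> q) & s) = min(1, 0.3) = 0.3
~((q -> q) & s): Łukasiewicz ¬ gives 1 − 0.3 = 0.7
(r & ~((q -> q) & s)) = min(0.08, 0.7) = 0.08
((s -> (~r -> r)) -> (r & ~((q -> q) & s))): min(1, 1 − 0.86 + 0.08) = 0.22
~r: Łukasiewicz ¬ gives 1 − 0.08 = 0.92
(~r -> p): min(1, 1 − 0.92 + 0.03) = 0.11
(s | (~r -> p)) = max(0.3, 0.11) = 0.3
(s -> (s | (~r -> p))): min(1, 1 − 0.3 + 0.3) = 1
(p | r) = max(0.03, 0.08) = 0.08
(p & (p | r)) = min(0.03, 0.08) = 0.03
(s | (p & (p | r))) = max(0.3, 0.03) = 0.3
((s -> (s | (~r -> p))) & (s | (p & (p | r)))) = min(1, 0.3) = 0.3
(((s -> (~r -> r)) -> (r & ~((q -> q) & s))) -> ((s -> (s | (~r -> p))) & (s | (p & (p | r))))): min(1, 1 − 0.22 + 0.3) = 1
~r: Łukasiewicz ¬ gives 1 − 0.08 = 0.92
(~r -> p): min(1, 1 − 0.92 + 0.03) = 0.11
(s | (~r -> p)) = max(0.3, 0.11) = 0.3
(s -> (s | (~r -> p))): min(1, 1 − 0.3 + 0.3) = 1
(p | r) = max(0.03, 0.08) = 0.08
(p & (p | r)) = min(0.03, 0.08) = 0.03
(s | (p & (p | r))) = max(0.3, 0.03) = 0.3
((s -> (s | (~r -> p))) & (s | (p & (p | r)))) = min(1, 0.3) = 0.3
~r: Łukasiewicz ¬ gives 1 − 0.08 = 0.92
(~r -> r): min(1, 1 − 0.92 + 0.08) = 0.16
(s -> (~r -> r)): min(1, 1 − 0.3 + 0.16) = 0.86
(q -> q): min(1, 1 − 0.89 + 0.89) = 1
((q -> q) & s) = min(1, 0.3) = 0.3
~((q -> q) & s): Łukasiewicz ¬ gives 1 − 0.3 = 0.7
(r & ~((q -> q) & s)) = min(0.08, 0.7) = 0.08
((s -> (~r -> r)) -> (r & ~((q -> q) & s))): min(1, 1 − 0.86 + 0.08) = 0.22
(((s -> (s | (~r -> p))) & (s | (p & (p | r)))) -> ((s -> (~r -> r)) -> (r & ~((q -> q) & s)))): min(1, 1 − 0.3 + 0.22) = 0.92
((((s -> (~r -> r)) -> (r & ~((q -> q) & s))) -> ((s -> (s | (~r -> p))) & (s | (p & (p | r))))) | (((s -> (s | (~r -> p))) & (s | (p & (p | r)))) -> ((s -> (~r -> r)) -> (r & ~((q -> q) & s))))) = max(1, 0.92) = 1

1.00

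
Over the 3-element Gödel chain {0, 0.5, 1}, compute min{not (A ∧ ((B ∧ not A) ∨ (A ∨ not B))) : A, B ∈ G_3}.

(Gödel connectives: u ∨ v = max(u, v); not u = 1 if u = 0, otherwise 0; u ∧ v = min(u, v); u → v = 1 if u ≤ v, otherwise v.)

The minimum is attained at A = 0.5, B = 0:
  not A: Gödel ¬ of 0.5 = 0 (operand ≠ 0)
  (B ∧ not A) = min(0, 0) = 0
  not B: Gödel ¬ of 0 = 1 (operand is 0)
  (A ∨ not B) = max(0.5, 1) = 1
  ((B ∧ not A) ∨ (A ∨ not B)) = max(0, 1) = 1
  (A ∧ ((B ∧ not A) ∨ (A ∨ not B))) = min(0.5, 1) = 0.5
  not (A ∧ ((B ∧ not A) ∨ (A ∨ not B))): Gödel ¬ of 0.5 = 0 (operand ≠ 0)
Checking all 9 assignments confirms none give a value below 0.00.

0.00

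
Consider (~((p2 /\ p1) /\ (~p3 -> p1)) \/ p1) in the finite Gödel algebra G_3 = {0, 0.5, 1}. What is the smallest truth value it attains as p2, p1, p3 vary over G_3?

0.50

The minimum is attained at p2 = 0.5, p1 = 0.5, p3 = 0:
  (p2 /\ p1) = min(0.5, 0.5) = 0.5
  ~p3: Gödel ¬ of 0 = 1 (operand is 0)
  (~p3 -> p1): 1 > 0.5, so result = 0.5
  ((p2 /\ p1) /\ (~p3 -> p1)) = min(0.5, 0.5) = 0.5
  ~((p2 /\ p1) /\ (~p3 -> p1)): Gödel ¬ of 0.5 = 0 (operand ≠ 0)
  (~((p2 /\ p1) /\ (~p3 -> p1)) \/ p1) = max(0, 0.5) = 0.5
Checking all 27 assignments confirms none give a value below 0.50.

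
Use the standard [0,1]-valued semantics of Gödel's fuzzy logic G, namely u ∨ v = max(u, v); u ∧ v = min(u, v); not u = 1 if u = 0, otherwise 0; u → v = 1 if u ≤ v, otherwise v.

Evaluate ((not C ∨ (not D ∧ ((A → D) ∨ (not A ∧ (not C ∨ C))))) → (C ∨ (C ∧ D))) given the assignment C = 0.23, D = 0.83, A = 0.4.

1.00

not C: Gödel ¬ of 0.23 = 0 (operand ≠ 0)
not D: Gödel ¬ of 0.83 = 0 (operand ≠ 0)
(A → D): 0.4 ≤ 0.83, so result = 1
not A: Gödel ¬ of 0.4 = 0 (operand ≠ 0)
not C: Gödel ¬ of 0.23 = 0 (operand ≠ 0)
(not C ∨ C) = max(0, 0.23) = 0.23
(not A ∧ (not C ∨ C)) = min(0, 0.23) = 0
((A → D) ∨ (not A ∧ (not C ∨ C))) = max(1, 0) = 1
(not D ∧ ((A → D) ∨ (not A ∧ (not C ∨ C)))) = min(0, 1) = 0
(not C ∨ (not D ∧ ((A → D) ∨ (not A ∧ (not C ∨ C))))) = max(0, 0) = 0
(C ∧ D) = min(0.23, 0.83) = 0.23
(C ∨ (C ∧ D)) = max(0.23, 0.23) = 0.23
((not C ∨ (not D ∧ ((A → D) ∨ (not A ∧ (not C ∨ C))))) → (C ∨ (C ∧ D))): 0 ≤ 0.23, so result = 1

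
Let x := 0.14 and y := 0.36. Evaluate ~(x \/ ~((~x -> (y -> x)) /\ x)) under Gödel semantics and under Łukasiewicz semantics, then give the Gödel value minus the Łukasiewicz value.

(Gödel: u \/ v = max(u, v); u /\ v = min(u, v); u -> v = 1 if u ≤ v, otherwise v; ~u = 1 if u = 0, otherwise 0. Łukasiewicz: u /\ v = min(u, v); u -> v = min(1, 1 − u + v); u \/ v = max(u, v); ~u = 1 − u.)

-0.14

Gödel evaluation:
  ~x: Gödel ¬ of 0.14 = 0 (operand ≠ 0)
  (y -> x): 0.36 > 0.14, so result = 0.14
  (~x -> (y -> x)): 0 ≤ 0.14, so result = 1
  ((~x -> (y -> x)) /\ x) = min(1, 0.14) = 0.14
  ~((~x -> (y -> x)) /\ x): Gödel ¬ of 0.14 = 0 (operand ≠ 0)
  (x \/ ~((~x -> (y -> x)) /\ x)) = max(0.14, 0) = 0.14
  ~(x \/ ~((~x -> (y -> x)) /\ x)): Gödel ¬ of 0.14 = 0 (operand ≠ 0)
  Gödel value = 0
Łukasiewicz evaluation:
  ~x: Łukasiewicz ¬ gives 1 − 0.14 = 0.86
  (y -> x): min(1, 1 − 0.36 + 0.14) = 0.78
  (~x -> (y -> x)): min(1, 1 − 0.86 + 0.78) = 0.92
  ((~x -> (y -> x)) /\ x) = min(0.92, 0.14) = 0.14
  ~((~x -> (y -> x)) /\ x): Łukasiewicz ¬ gives 1 − 0.14 = 0.86
  (x \/ ~((~x -> (y -> x)) /\ x)) = max(0.14, 0.86) = 0.86
  ~(x \/ ~((~x -> (y -> x)) /\ x)): Łukasiewicz ¬ gives 1 − 0.86 = 0.14
  Łukasiewicz value = 0.14
Difference: 0 − 0.14 = -0.14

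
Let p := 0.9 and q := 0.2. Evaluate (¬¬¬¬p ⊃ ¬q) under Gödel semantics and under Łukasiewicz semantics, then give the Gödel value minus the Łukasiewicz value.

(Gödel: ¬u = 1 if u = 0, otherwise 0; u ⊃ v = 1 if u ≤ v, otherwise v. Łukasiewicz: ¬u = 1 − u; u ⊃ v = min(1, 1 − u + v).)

-0.90

Gödel evaluation:
  ¬p: Gödel ¬ of 0.9 = 0 (operand ≠ 0)
  ¬¬p: Gödel ¬ of 0 = 1 (operand is 0)
  ¬¬¬p: Gödel ¬ of 1 = 0 (operand ≠ 0)
  ¬¬¬¬p: Gödel ¬ of 0 = 1 (operand is 0)
  ¬q: Gödel ¬ of 0.2 = 0 (operand ≠ 0)
  (¬¬¬¬p ⊃ ¬q): 1 > 0, so result = 0
  Gödel value = 0
Łukasiewicz evaluation:
  ¬p: Łukasiewicz ¬ gives 1 − 0.9 = 0.1
  ¬¬p: Łukasiewicz ¬ gives 1 − 0.1 = 0.9
  ¬¬¬p: Łukasiewicz ¬ gives 1 − 0.9 = 0.1
  ¬¬¬¬p: Łukasiewicz ¬ gives 1 − 0.1 = 0.9
  ¬q: Łukasiewicz ¬ gives 1 − 0.2 = 0.8
  (¬¬¬¬p ⊃ ¬q): min(1, 1 − 0.9 + 0.8) = 0.9
  Łukasiewicz value = 0.9
Difference: 0 − 0.9 = -0.90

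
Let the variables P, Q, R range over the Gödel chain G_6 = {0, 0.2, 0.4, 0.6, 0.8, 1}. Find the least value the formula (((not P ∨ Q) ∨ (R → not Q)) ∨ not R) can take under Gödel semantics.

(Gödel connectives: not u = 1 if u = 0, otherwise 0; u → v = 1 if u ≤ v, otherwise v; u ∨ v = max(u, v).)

The minimum is attained at P = 0.2, Q = 0.2, R = 0.2:
  not P: Gödel ¬ of 0.2 = 0 (operand ≠ 0)
  (not P ∨ Q) = max(0, 0.2) = 0.2
  not Q: Gödel ¬ of 0.2 = 0 (operand ≠ 0)
  (R → not Q): 0.2 > 0, so result = 0
  ((not P ∨ Q) ∨ (R → not Q)) = max(0.2, 0) = 0.2
  not R: Gödel ¬ of 0.2 = 0 (operand ≠ 0)
  (((not P ∨ Q) ∨ (R → not Q)) ∨ not R) = max(0.2, 0) = 0.2
Checking all 216 assignments confirms none give a value below 0.20.

0.20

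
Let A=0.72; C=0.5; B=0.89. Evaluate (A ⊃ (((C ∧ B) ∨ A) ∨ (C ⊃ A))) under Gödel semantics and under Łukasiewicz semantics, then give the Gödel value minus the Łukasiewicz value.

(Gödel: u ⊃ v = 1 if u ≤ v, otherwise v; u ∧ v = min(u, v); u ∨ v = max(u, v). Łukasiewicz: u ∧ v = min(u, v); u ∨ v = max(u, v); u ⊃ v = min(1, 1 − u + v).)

Gödel evaluation:
  (C ∧ B) = min(0.5, 0.89) = 0.5
  ((C ∧ B) ∨ A) = max(0.5, 0.72) = 0.72
  (C ⊃ A): 0.5 ≤ 0.72, so result = 1
  (((C ∧ B) ∨ A) ∨ (C ⊃ A)) = max(0.72, 1) = 1
  (A ⊃ (((C ∧ B) ∨ A) ∨ (C ⊃ A))): 0.72 ≤ 1, so result = 1
  Gödel value = 1
Łukasiewicz evaluation:
  (C ∧ B) = min(0.5, 0.89) = 0.5
  ((C ∧ B) ∨ A) = max(0.5, 0.72) = 0.72
  (C ⊃ A): min(1, 1 − 0.5 + 0.72) = 1
  (((C ∧ B) ∨ A) ∨ (C ⊃ A)) = max(0.72, 1) = 1
  (A ⊃ (((C ∧ B) ∨ A) ∨ (C ⊃ A))): min(1, 1 − 0.72 + 1) = 1
  Łukasiewicz value = 1
Difference: 1 − 1 = 0.00

0.00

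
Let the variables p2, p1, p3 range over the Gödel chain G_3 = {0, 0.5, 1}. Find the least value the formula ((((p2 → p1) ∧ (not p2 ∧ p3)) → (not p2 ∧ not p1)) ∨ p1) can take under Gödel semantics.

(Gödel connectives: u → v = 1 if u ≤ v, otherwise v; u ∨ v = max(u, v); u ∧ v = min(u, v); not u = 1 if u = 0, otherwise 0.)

0.50

The minimum is attained at p2 = 0, p1 = 0.5, p3 = 0.5:
  (p2 → p1): 0 ≤ 0.5, so result = 1
  not p2: Gödel ¬ of 0 = 1 (operand is 0)
  (not p2 ∧ p3) = min(1, 0.5) = 0.5
  ((p2 → p1) ∧ (not p2 ∧ p3)) = min(1, 0.5) = 0.5
  not p2: Gödel ¬ of 0 = 1 (operand is 0)
  not p1: Gödel ¬ of 0.5 = 0 (operand ≠ 0)
  (not p2 ∧ not p1) = min(1, 0) = 0
  (((p2 → p1) ∧ (not p2 ∧ p3)) → (not p2 ∧ not p1)): 0.5 > 0, so result = 0
  ((((p2 → p1) ∧ (not p2 ∧ p3)) → (not p2 ∧ not p1)) ∨ p1) = max(0, 0.5) = 0.5
Checking all 27 assignments confirms none give a value below 0.50.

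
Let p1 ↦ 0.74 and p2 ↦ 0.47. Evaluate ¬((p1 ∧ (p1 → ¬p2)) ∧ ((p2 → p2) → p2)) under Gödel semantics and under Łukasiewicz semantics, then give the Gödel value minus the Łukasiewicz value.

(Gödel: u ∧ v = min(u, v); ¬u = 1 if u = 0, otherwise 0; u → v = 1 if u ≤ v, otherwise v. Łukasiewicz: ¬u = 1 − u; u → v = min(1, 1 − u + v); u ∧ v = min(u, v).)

0.47

Gödel evaluation:
  ¬p2: Gödel ¬ of 0.47 = 0 (operand ≠ 0)
  (p1 → ¬p2): 0.74 > 0, so result = 0
  (p1 ∧ (p1 → ¬p2)) = min(0.74, 0) = 0
  (p2 → p2): 0.47 ≤ 0.47, so result = 1
  ((p2 → p2) → p2): 1 > 0.47, so result = 0.47
  ((p1 ∧ (p1 → ¬p2)) ∧ ((p2 → p2) → p2)) = min(0, 0.47) = 0
  ¬((p1 ∧ (p1 → ¬p2)) ∧ ((p2 → p2) → p2)): Gödel ¬ of 0 = 1 (operand is 0)
  Gödel value = 1
Łukasiewicz evaluation:
  ¬p2: Łukasiewicz ¬ gives 1 − 0.47 = 0.53
  (p1 → ¬p2): min(1, 1 − 0.74 + 0.53) = 0.79
  (p1 ∧ (p1 → ¬p2)) = min(0.74, 0.79) = 0.74
  (p2 → p2): min(1, 1 − 0.47 + 0.47) = 1
  ((p2 → p2) → p2): min(1, 1 − 1 + 0.47) = 0.47
  ((p1 ∧ (p1 → ¬p2)) ∧ ((p2 → p2) → p2)) = min(0.74, 0.47) = 0.47
  ¬((p1 ∧ (p1 → ¬p2)) ∧ ((p2 → p2) → p2)): Łukasiewicz ¬ gives 1 − 0.47 = 0.53
  Łukasiewicz value = 0.53
Difference: 1 − 0.53 = 0.47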